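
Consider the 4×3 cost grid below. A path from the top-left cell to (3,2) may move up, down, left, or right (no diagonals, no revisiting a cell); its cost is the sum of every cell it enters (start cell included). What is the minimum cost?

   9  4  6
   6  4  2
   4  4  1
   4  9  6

Take r0c0 -> r0c1 -> r1c1 -> r1c2 -> r2c2 -> r3c2 for a total of 9 + 4 + 4 + 2 + 1 + 6 = 26.

26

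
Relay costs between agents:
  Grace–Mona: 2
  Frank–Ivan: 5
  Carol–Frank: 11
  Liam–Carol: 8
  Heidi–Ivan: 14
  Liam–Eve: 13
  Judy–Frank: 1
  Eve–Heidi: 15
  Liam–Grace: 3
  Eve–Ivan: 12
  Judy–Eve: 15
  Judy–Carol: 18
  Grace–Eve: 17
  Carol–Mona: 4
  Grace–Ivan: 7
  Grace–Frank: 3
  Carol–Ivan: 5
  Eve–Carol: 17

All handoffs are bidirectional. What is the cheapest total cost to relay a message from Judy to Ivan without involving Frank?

23

Checking several routes:
Judy-Carol-Liam-Grace-Ivan: 18 + 8 + 3 + 7 = 36
Judy-Eve-Carol-Ivan: 15 + 17 + 5 = 37
Judy-Eve-Liam-Grace-Ivan: 15 + 13 + 3 + 7 = 38
Judy-Carol-Mona-Grace-Ivan: 18 + 4 + 2 + 7 = 31
Judy-Carol-Ivan: 18 + 5 = 23
Judy-Eve-Ivan: 15 + 12 = 27
Best route has total 23.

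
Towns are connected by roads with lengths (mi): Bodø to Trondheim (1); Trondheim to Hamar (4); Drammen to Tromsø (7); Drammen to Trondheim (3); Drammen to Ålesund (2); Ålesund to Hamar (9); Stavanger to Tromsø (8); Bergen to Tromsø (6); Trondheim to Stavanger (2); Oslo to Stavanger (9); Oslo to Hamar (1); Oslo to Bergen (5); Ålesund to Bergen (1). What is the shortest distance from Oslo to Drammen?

Some routes from Oslo to Drammen:
Oslo - Hamar - Ålesund - Drammen: 1 + 9 + 2 = 12
Oslo - Hamar - Trondheim - Drammen: 1 + 4 + 3 = 8
Oslo - Bergen - Ålesund - Drammen: 5 + 1 + 2 = 8
Shortest: 8 mi.

8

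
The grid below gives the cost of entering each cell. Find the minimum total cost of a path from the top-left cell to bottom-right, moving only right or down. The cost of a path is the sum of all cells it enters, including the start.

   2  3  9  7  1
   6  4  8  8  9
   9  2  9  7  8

35

Best path: (0,0) (0,1) (1,1) (2,1) (2,2) (2,3) (2,4)
Cost: 2 + 3 + 4 + 2 + 9 + 7 + 8 = 35
(Top row then right column would cost 39.)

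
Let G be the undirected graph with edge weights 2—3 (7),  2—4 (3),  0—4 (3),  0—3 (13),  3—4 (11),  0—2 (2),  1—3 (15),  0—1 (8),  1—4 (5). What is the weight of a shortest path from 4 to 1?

5

A few of the 4→1 routes:
4-2-0-1: 3 + 2 + 8 = 13
4-0-1: 3 + 8 = 11
4-1: 5
4-0-2-3-1: 3 + 2 + 7 + 15 = 27
4-3-1: 11 + 15 = 26
4-2-3-1: 3 + 7 + 15 = 25
The minimum is 5.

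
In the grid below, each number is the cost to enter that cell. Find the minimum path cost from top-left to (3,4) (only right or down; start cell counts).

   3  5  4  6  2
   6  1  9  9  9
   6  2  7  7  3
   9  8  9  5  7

35

Best path: (0,0) (0,1) (1,1) (2,1) (2,2) (2,3) (2,4) (3,4)
Cost: 3 + 5 + 1 + 2 + 7 + 7 + 3 + 7 = 35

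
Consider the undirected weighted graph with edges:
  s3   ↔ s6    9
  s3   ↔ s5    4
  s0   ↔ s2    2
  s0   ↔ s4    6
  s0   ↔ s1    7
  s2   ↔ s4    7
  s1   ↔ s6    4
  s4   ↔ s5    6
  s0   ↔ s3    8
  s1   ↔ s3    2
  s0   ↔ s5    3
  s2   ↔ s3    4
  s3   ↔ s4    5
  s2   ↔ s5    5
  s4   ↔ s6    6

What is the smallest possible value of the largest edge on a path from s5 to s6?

4

Some routes from s5 to s6:
s5 -> s2 -> s3 -> s4 -> s6: max(5, 4, 5, 6) = 6
s5 -> s2 -> s3 -> s1 -> s6: max(5, 4, 2, 4) = 5
s5 -> s0 -> s2 -> s3 -> s1 -> s6: max(3, 2, 4, 2, 4) = 4
s5 -> s2 -> s0 -> s4 -> s6: max(5, 2, 6, 6) = 6
s5 -> s2 -> s0 -> s4 -> s3 -> s1 -> s6: max(5, 2, 6, 5, 2, 4) = 6
s5 -> s3 -> s1 -> s6: max(4, 2, 4) = 4
Smallest bottleneck: 4.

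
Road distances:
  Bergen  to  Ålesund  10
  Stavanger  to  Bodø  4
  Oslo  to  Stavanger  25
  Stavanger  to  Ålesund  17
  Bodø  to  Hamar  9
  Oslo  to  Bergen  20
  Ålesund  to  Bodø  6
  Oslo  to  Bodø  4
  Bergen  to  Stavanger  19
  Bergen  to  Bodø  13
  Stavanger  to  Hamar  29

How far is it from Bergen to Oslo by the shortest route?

17

Comparing a few candidate routes:
Bergen - Ålesund - Bodø - Oslo: 10 + 6 + 4 = 20
Bergen - Ålesund - Stavanger - Bodø - Oslo: 10 + 17 + 4 + 4 = 35
Bergen - Stavanger - Bodø - Oslo: 19 + 4 + 4 = 27
Bergen - Bodø - Stavanger - Oslo: 13 + 4 + 25 = 42
Bergen - Oslo: 20
Bergen - Bodø - Oslo: 13 + 4 = 17
Shortest: 17.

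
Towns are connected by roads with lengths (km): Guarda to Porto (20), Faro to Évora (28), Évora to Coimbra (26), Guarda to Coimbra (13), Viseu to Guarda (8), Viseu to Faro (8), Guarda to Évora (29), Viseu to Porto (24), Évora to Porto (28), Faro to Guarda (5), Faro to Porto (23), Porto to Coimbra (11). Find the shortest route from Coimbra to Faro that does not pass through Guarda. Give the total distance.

Some routes from Coimbra to Faro avoiding Guarda:
Coimbra-Porto-Faro: 11 + 23 = 34
Coimbra-Évora-Porto-Faro: 26 + 28 + 23 = 77
Coimbra-Porto-Viseu-Faro: 11 + 24 + 8 = 43
Coimbra-Évora-Faro: 26 + 28 = 54
Coimbra-Porto-Évora-Faro: 11 + 28 + 28 = 67
The minimum is 34 km.

34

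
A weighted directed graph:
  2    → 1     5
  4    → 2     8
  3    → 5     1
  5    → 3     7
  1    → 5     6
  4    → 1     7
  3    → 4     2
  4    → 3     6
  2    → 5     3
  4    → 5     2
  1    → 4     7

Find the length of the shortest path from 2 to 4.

12

Candidate routes:
2 - 5 - 3 - 4: 3 + 7 + 2 = 12
2 - 1 - 5 - 3 - 4: 5 + 6 + 7 + 2 = 20
2 - 1 - 4: 5 + 7 = 12
Best route has total 12.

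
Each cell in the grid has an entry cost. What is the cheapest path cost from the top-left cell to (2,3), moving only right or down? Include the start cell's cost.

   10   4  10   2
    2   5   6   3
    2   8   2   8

32

Cheapest: r0c0 → r1c0 → r2c0 → r2c1 → r2c2 → r2c3
  10 + 2 + 2 + 8 + 2 + 8 = 32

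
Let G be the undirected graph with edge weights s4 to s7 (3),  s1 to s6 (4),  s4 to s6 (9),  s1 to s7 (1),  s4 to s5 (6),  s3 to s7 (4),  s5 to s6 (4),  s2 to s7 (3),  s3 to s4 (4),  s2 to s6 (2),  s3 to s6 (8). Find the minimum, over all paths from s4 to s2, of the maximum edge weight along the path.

3

Some routes from s4 to s2:
s4 - s3 - s7 - s1 - s6 - s2: max(4, 4, 1, 4, 2) = 4
s4 - s7 - s2: max(3, 3) = 3
s4 - s7 - s1 - s6 - s2: max(3, 1, 4, 2) = 4
Best route has worst link 3.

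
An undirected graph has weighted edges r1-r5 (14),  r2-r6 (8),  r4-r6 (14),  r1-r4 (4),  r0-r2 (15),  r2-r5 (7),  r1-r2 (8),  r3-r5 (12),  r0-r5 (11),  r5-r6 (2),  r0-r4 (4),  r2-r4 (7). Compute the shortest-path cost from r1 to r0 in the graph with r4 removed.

Candidate routes:
r1 - r5 - r6 - r2 - r0: 14 + 2 + 8 + 15 = 39
r1 - r2 - r5 - r0: 8 + 7 + 11 = 26
r1 - r5 - r2 - r0: 14 + 7 + 15 = 36
r1 - r2 - r0: 8 + 15 = 23
r1 - r5 - r0: 14 + 11 = 25
r1 - r2 - r6 - r5 - r0: 8 + 8 + 2 + 11 = 29
Shortest: 23.

23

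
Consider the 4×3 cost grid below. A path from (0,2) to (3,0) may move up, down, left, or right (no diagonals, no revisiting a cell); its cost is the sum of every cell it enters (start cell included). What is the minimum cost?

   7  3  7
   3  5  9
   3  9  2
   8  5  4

Path [0,2] [0,1] [1,1] [1,0] [2,0] [3,0]: 7 + 3 + 5 + 3 + 3 + 8 = 29.

29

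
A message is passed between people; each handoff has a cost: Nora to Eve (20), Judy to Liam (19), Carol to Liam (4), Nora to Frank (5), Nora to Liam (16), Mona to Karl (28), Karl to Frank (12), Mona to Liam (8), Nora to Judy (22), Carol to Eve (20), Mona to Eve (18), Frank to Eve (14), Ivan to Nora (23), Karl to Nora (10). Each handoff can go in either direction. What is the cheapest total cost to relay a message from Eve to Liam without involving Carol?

A few of the Eve→Liam routes:
Eve → Nora → Liam: 20 + 16 = 36
Eve → Frank → Karl → Nora → Liam: 14 + 12 + 10 + 16 = 52
Eve → Frank → Nora → Liam: 14 + 5 + 16 = 35
Eve → Mona → Liam: 18 + 8 = 26
Best route has total 26.

26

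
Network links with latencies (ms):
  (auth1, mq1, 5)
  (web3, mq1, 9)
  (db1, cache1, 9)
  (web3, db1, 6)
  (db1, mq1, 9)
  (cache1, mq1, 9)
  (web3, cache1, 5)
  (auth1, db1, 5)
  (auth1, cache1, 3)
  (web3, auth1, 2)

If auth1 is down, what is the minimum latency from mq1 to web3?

9

Candidate routes:
mq1 -> db1 -> web3: 9 + 6 = 15
mq1 -> web3: 9
mq1 -> db1 -> cache1 -> web3: 9 + 9 + 5 = 23
mq1 -> cache1 -> db1 -> web3: 9 + 9 + 6 = 24
mq1 -> cache1 -> web3: 9 + 5 = 14
Best route has total 9 ms.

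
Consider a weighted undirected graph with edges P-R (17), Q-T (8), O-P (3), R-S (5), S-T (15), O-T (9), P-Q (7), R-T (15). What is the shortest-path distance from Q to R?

Comparing a few candidate routes:
Q -> T -> S -> R: 8 + 15 + 5 = 28
Q -> P -> O -> T -> R: 7 + 3 + 9 + 15 = 34
Q -> P -> R: 7 + 17 = 24
Q -> T -> R: 8 + 15 = 23
Shortest: 23.

23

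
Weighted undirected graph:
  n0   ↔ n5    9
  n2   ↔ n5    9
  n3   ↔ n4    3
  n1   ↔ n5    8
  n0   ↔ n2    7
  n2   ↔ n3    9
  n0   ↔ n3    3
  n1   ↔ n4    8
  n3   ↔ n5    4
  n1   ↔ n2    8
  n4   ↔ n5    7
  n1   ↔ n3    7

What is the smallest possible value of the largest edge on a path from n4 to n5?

4

Some routes from n4 to n5:
n4 -> n5: max(7) = 7
n4 -> n3 -> n5: max(3, 4) = 4
n4 -> n1 -> n3 -> n5: max(8, 7, 4) = 8
The minimum achievable maximum is 4.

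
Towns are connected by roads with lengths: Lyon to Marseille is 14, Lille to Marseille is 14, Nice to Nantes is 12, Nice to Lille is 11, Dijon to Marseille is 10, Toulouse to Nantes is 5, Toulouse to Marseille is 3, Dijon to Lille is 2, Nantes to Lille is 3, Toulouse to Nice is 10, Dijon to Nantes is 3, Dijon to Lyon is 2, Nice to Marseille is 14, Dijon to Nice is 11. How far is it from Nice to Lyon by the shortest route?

Some routes from Nice to Lyon:
Nice → Dijon → Lyon: 11 + 2 = 13
Nice → Lille → Dijon → Lyon: 11 + 2 + 2 = 15
Nice → Nantes → Dijon → Lyon: 12 + 3 + 2 = 17
Nice → Nantes → Lille → Dijon → Lyon: 12 + 3 + 2 + 2 = 19
Nice → Toulouse → Nantes → Dijon → Lyon: 10 + 5 + 3 + 2 = 20
Nice → Lille → Nantes → Dijon → Lyon: 11 + 3 + 3 + 2 = 19
The minimum is 13.

13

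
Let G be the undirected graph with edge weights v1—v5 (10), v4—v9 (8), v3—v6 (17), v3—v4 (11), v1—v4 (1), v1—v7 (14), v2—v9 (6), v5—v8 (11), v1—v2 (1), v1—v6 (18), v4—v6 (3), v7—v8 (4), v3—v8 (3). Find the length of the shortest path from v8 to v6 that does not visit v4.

Routes from v8 to v6 avoiding v4:
v8 -> v5 -> v1 -> v6: 11 + 10 + 18 = 39
v8 -> v3 -> v6: 3 + 17 = 20
v8 -> v7 -> v1 -> v6: 4 + 14 + 18 = 36
Best route has total 20.

20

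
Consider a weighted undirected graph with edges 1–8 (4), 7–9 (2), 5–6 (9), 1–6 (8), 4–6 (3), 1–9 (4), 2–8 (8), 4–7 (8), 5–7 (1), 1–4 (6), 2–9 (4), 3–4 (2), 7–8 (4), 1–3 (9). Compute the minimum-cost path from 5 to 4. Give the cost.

Checking several routes:
5 - 7 - 4: 1 + 8 = 9
5 - 6 - 4: 9 + 3 = 12
5 - 7 - 9 - 1 - 4: 1 + 2 + 4 + 6 = 13
5 - 7 - 8 - 1 - 4: 1 + 4 + 4 + 6 = 15
Best route has total 9.

9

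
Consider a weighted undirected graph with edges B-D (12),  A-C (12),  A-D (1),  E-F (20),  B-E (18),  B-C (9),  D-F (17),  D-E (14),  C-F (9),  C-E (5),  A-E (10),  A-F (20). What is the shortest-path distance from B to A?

13

A few of the B→A routes:
B -> C -> A: 9 + 12 = 21
B -> D -> A: 12 + 1 = 13
B -> E -> D -> A: 18 + 14 + 1 = 33
B -> C -> E -> A: 9 + 5 + 10 = 24
B -> E -> A: 18 + 10 = 28
B -> C -> E -> D -> A: 9 + 5 + 14 + 1 = 29
The minimum is 13.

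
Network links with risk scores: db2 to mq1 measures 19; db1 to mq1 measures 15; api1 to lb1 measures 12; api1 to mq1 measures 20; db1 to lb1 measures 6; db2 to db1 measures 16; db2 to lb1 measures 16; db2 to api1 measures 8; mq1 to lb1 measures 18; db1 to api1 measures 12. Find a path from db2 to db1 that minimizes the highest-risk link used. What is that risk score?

Comparing a few candidate routes:
db2 → api1 → db1: max(8, 12) = 12
db2 → db1: max(16) = 16
db2 → lb1 → db1: max(16, 6) = 16
db2 → lb1 → api1 → db1: max(16, 12, 12) = 16
db2 → api1 → lb1 → mq1 → db1: max(8, 12, 18, 15) = 18
db2 → api1 → lb1 → db1: max(8, 12, 6) = 12
Smallest bottleneck: 12.

12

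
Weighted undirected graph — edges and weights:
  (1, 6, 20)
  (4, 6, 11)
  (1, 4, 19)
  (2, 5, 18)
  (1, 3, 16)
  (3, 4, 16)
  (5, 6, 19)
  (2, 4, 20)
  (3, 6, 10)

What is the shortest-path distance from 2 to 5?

A few of the 2→5 routes:
2 → 4 → 1 → 6 → 5: 20 + 19 + 20 + 19 = 78
2 → 5: 18
2 → 4 → 6 → 5: 20 + 11 + 19 = 50
2 → 4 → 3 → 6 → 5: 20 + 16 + 10 + 19 = 65
Best route has total 18.

18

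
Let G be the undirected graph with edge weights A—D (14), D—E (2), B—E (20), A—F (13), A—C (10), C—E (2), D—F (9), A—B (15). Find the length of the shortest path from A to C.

10

Paths from A to C:
A -> B -> E -> C: 15 + 20 + 2 = 37
A -> D -> E -> C: 14 + 2 + 2 = 18
A -> C: 10
A -> F -> D -> E -> C: 13 + 9 + 2 + 2 = 26
Shortest: 10.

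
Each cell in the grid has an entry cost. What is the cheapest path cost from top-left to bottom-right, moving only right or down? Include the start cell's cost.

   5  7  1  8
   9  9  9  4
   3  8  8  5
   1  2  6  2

Best path: [0,0] -> [1,0] -> [2,0] -> [3,0] -> [3,1] -> [3,2] -> [3,3]
Cost: 5 + 9 + 3 + 1 + 2 + 6 + 2 = 28
(Top row then right column would cost 32.)

28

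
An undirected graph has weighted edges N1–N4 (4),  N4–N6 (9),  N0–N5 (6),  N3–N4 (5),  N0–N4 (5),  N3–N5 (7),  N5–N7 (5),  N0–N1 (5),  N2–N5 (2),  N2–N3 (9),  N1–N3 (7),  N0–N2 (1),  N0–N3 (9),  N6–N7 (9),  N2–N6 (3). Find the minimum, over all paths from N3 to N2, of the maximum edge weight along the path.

Some routes from N3 to N2:
N3→N4→N0→N5→N2: max(5, 5, 6, 2) = 6
N3→N4→N1→N0→N2: max(5, 4, 5, 1) = 5
N3→N4→N0→N2: max(5, 5, 1) = 5
N3→N1→N4→N0→N5→N2: max(7, 4, 5, 6, 2) = 7
N3→N1→N4→N0→N2: max(7, 4, 5, 1) = 7
N3→N4→N1→N0→N5→N2: max(5, 4, 5, 6, 2) = 6
Best route has worst link 5.

5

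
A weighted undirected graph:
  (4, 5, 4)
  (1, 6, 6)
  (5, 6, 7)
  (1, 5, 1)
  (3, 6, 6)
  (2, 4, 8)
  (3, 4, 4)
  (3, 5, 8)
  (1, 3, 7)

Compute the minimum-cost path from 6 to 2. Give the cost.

Checking several routes:
6 - 5 - 4 - 2: 7 + 4 + 8 = 19
6 - 3 - 4 - 2: 6 + 4 + 8 = 18
6 - 1 - 5 - 4 - 2: 6 + 1 + 4 + 8 = 19
Shortest: 18.

18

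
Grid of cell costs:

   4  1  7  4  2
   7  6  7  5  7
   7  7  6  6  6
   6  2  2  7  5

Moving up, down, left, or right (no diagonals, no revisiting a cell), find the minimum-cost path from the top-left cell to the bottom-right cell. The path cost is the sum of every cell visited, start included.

One optimal route is [0,0] -> [0,1] -> [1,1] -> [2,1] -> [3,1] -> [3,2] -> [3,3] -> [3,4].
Its cost is 4 + 1 + 6 + 7 + 2 + 2 + 7 + 5 = 34.

34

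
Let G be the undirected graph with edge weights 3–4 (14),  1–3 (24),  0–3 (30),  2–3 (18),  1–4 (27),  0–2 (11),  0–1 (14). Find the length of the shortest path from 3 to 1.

A few of the 3→1 routes:
3 → 1: 24
3 → 4 → 1: 14 + 27 = 41
3 → 2 → 0 → 1: 18 + 11 + 14 = 43
Shortest: 24.

24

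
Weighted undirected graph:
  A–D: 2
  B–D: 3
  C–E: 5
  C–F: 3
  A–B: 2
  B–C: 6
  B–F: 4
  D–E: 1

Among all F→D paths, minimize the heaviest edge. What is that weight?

4

Checking several routes:
F - B - A - D: max(4, 2, 2) = 4
F - C - E - D: max(3, 5, 1) = 5
F - B - D: max(4, 3) = 4
Smallest bottleneck: 4.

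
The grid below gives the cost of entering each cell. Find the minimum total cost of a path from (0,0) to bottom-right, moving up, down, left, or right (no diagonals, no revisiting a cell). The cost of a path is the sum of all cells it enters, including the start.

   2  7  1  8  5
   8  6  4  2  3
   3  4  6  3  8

One optimal route is r0c0 -> r0c1 -> r0c2 -> r1c2 -> r1c3 -> r1c4 -> r2c4.
Its cost is 2 + 7 + 1 + 4 + 2 + 3 + 8 = 27.

27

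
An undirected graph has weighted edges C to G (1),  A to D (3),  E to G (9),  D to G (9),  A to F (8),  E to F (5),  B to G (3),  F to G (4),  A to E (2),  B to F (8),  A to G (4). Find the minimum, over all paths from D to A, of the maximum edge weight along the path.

3

Comparing a few candidate routes:
D - G - E - F - A: max(9, 9, 5, 8) = 9
D - G - A: max(9, 4) = 9
D - G - E - A: max(9, 9, 2) = 9
D - G - B - F - A: max(9, 3, 8, 8) = 9
D - A: max(3) = 3
D - G - B - F - E - A: max(9, 3, 8, 5, 2) = 9
Smallest bottleneck: 3.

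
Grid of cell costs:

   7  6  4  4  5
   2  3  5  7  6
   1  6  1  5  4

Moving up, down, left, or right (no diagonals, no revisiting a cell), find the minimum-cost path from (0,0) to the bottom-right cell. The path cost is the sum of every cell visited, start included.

26

One optimal route is r0c0→r1c0→r2c0→r2c1→r2c2→r2c3→r2c4.
Its cost is 7 + 2 + 1 + 6 + 1 + 5 + 4 = 26.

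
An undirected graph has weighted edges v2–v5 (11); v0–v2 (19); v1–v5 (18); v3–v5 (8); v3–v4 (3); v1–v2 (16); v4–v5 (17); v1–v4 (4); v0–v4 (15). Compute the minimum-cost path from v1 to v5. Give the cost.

15

Comparing a few candidate routes:
v1 - v2 - v5: 16 + 11 = 27
v1 - v4 - v5: 4 + 17 = 21
v1 - v4 - v3 - v5: 4 + 3 + 8 = 15
v1 - v5: 18
Best route has total 15.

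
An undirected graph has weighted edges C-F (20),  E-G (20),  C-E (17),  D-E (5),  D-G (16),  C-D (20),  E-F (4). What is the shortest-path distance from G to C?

36

Some routes from G to C:
G - E - C: 20 + 17 = 37
G - D - C: 16 + 20 = 36
G - D - E - C: 16 + 5 + 17 = 38
G - D - E - F - C: 16 + 5 + 4 + 20 = 45
G - E - F - C: 20 + 4 + 20 = 44
Shortest: 36.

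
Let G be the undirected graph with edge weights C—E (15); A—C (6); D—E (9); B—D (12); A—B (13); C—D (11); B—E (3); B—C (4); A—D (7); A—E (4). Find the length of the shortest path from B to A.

A few of the B→A routes:
B→A: 13
B→E→A: 3 + 4 = 7
B→C→A: 4 + 6 = 10
Shortest: 7.

7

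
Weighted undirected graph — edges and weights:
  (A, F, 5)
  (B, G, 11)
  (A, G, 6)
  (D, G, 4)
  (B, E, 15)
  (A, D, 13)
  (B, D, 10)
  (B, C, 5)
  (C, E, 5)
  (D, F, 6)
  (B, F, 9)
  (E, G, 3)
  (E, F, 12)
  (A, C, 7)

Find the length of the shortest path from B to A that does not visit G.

12

Comparing a few candidate routes:
B-D-A: 10 + 13 = 23
B-D-F-A: 10 + 6 + 5 = 21
B-C-A: 5 + 7 = 12
B-C-E-F-A: 5 + 5 + 12 + 5 = 27
B-F-A: 9 + 5 = 14
Best route has total 12.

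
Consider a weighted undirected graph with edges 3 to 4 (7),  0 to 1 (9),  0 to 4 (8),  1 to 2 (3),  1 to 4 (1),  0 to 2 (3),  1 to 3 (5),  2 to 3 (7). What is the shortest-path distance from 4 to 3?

6

Checking several routes:
4 → 1 → 2 → 3: 1 + 3 + 7 = 11
4 → 1 → 3: 1 + 5 = 6
4 → 3: 7
4 → 1 → 0 → 2 → 3: 1 + 9 + 3 + 7 = 20
4 → 0 → 2 → 3: 8 + 3 + 7 = 18
4 → 0 → 2 → 1 → 3: 8 + 3 + 3 + 5 = 19
Shortest: 6.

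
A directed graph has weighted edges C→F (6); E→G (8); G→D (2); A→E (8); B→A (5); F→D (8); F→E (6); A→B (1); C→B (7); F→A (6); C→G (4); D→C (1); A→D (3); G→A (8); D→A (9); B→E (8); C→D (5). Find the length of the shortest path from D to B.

Paths from D to B:
D-C-B: 1 + 7 = 8
D-C-F-E-G-A-B: 1 + 6 + 6 + 8 + 8 + 1 = 30
D-C-G-A-B: 1 + 4 + 8 + 1 = 14
D-A-B: 9 + 1 = 10
D-C-F-A-B: 1 + 6 + 6 + 1 = 14
The minimum is 8.

8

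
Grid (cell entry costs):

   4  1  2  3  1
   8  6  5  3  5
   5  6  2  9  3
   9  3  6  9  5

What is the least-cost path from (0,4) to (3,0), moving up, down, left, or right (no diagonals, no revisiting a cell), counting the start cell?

31

Take r0c4 → r0c3 → r0c2 → r0c1 → r1c1 → r2c1 → r3c1 → r3c0 for a total of 1 + 3 + 2 + 1 + 6 + 6 + 3 + 9 = 31.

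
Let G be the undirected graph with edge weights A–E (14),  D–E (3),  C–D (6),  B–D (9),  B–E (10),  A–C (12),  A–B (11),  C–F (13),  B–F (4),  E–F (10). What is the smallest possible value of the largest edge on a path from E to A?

11

A few of the E→A routes:
E-F-B-A: max(10, 4, 11) = 11
E-D-B-A: max(3, 9, 11) = 11
E-B-A: max(10, 11) = 11
Best route has worst link 11.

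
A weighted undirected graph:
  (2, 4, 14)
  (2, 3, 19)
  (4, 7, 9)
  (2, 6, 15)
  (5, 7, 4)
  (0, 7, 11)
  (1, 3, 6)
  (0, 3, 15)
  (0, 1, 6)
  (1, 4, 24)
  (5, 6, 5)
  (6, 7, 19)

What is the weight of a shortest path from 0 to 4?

20

A few of the 0→4 routes:
0 - 1 - 3 - 2 - 4: 6 + 6 + 19 + 14 = 45
0 - 7 - 4: 11 + 9 = 20
0 - 3 - 1 - 4: 15 + 6 + 24 = 45
0 - 3 - 2 - 4: 15 + 19 + 14 = 48
0 - 1 - 4: 6 + 24 = 30
Shortest: 20.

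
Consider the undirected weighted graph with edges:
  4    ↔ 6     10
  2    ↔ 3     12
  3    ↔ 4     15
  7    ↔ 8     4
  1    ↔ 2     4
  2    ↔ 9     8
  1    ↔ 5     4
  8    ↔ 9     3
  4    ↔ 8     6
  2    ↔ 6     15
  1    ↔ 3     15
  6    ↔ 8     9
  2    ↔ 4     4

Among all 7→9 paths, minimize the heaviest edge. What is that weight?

Checking several routes:
7 -> 8 -> 6 -> 4 -> 2 -> 9: max(4, 9, 10, 4, 8) = 10
7 -> 8 -> 4 -> 2 -> 9: max(4, 6, 4, 8) = 8
7 -> 8 -> 9: max(4, 3) = 4
Best route has worst link 4.

4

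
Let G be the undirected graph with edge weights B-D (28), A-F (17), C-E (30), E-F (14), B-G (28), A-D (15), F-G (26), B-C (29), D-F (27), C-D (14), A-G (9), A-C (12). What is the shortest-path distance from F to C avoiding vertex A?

Comparing a few candidate routes:
F→D→C: 27 + 14 = 41
F→D→B→C: 27 + 28 + 29 = 84
F→G→B→C: 26 + 28 + 29 = 83
F→E→C: 14 + 30 = 44
The minimum is 41.

41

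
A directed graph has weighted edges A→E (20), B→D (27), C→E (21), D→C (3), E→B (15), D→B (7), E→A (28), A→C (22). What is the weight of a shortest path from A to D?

62

Routes from A to D:
A-C-E-B-D: 22 + 21 + 15 + 27 = 85
A-E-B-D: 20 + 15 + 27 = 62
Shortest: 62.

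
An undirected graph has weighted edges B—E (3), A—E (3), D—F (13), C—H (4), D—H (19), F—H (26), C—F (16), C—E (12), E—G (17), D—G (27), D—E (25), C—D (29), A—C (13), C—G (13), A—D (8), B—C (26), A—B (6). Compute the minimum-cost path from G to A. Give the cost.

Checking several routes:
G-E-A: 17 + 3 = 20
G-C-E-A: 13 + 12 + 3 = 28
G-C-A: 13 + 13 = 26
G-E-B-A: 17 + 3 + 6 = 26
Best route has total 20.

20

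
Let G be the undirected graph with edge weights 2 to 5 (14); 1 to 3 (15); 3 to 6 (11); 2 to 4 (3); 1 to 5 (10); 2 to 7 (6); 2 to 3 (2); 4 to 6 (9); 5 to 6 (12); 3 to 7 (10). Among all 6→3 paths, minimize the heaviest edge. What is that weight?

9

Comparing a few candidate routes:
6-4-2-7-3: max(9, 3, 6, 10) = 10
6-4-2-3: max(9, 3, 2) = 9
6-5-2-7-3: max(12, 14, 6, 10) = 14
6-3: max(11) = 11
The minimum achievable maximum is 9.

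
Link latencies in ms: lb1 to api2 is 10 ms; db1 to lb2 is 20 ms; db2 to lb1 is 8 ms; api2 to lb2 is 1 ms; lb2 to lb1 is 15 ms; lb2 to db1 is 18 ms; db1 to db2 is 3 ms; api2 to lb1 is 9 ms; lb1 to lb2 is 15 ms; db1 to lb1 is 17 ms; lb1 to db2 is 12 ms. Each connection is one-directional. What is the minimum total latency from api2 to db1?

Routes from api2 to db1:
api2-lb2-db1: 1 + 18 = 19
api2-lb1-lb2-db1: 9 + 15 + 18 = 42
The minimum is 19 ms.

19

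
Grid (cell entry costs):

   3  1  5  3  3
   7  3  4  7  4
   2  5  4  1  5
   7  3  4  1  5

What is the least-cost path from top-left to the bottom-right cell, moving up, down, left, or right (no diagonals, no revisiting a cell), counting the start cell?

22

One optimal route is [0,0] -> [0,1] -> [1,1] -> [1,2] -> [2,2] -> [2,3] -> [3,3] -> [3,4].
Its cost is 3 + 1 + 3 + 4 + 4 + 1 + 1 + 5 = 22.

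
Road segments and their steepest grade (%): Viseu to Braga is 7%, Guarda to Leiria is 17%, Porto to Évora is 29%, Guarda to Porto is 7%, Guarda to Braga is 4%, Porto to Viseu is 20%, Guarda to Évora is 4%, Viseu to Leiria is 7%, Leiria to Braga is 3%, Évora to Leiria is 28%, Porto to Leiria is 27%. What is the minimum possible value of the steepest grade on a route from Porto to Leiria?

Some routes from Porto to Leiria:
Porto -> Viseu -> Braga -> Leiria: max(20, 7, 3) = 20
Porto -> Guarda -> Braga -> Viseu -> Leiria: max(7, 4, 7, 7) = 7
Porto -> Viseu -> Leiria: max(20, 7) = 20
Porto -> Guarda -> Leiria: max(7, 17) = 17
Porto -> Guarda -> Braga -> Leiria: max(7, 4, 3) = 7
Porto -> Viseu -> Braga -> Guarda -> Leiria: max(20, 7, 4, 17) = 20
Smallest bottleneck: 7%.

7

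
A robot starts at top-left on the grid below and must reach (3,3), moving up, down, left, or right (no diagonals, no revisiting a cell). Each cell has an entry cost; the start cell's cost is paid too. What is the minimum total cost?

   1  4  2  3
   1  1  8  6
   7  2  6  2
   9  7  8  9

22

Cheapest: [0,0] -> [1,0] -> [1,1] -> [2,1] -> [2,2] -> [2,3] -> [3,3]
  1 + 1 + 1 + 2 + 6 + 2 + 9 = 22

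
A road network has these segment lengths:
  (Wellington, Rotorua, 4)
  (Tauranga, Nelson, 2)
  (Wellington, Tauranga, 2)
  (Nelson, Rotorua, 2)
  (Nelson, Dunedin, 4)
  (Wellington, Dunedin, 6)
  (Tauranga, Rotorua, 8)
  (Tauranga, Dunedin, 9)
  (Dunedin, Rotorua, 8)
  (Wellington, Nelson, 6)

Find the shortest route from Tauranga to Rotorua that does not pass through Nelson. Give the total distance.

Some routes from Tauranga to Rotorua avoiding Nelson:
Tauranga - Wellington - Rotorua: 2 + 4 = 6
Tauranga - Rotorua: 8
Tauranga - Dunedin - Rotorua: 9 + 8 = 17
Tauranga - Wellington - Dunedin - Rotorua: 2 + 6 + 8 = 16
Shortest: 6.

6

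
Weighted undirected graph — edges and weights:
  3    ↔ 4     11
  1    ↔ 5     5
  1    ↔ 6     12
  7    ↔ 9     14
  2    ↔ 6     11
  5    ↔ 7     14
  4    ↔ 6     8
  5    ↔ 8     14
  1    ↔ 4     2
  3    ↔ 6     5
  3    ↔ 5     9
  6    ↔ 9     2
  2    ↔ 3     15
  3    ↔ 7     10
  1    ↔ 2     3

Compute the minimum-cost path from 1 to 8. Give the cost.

19

Some routes from 1 to 8:
1 -> 5 -> 8: 5 + 14 = 19
1 -> 4 -> 6 -> 3 -> 5 -> 8: 2 + 8 + 5 + 9 + 14 = 38
1 -> 4 -> 3 -> 5 -> 8: 2 + 11 + 9 + 14 = 36
1 -> 6 -> 3 -> 5 -> 8: 12 + 5 + 9 + 14 = 40
1 -> 2 -> 3 -> 5 -> 8: 3 + 15 + 9 + 14 = 41
The minimum is 19.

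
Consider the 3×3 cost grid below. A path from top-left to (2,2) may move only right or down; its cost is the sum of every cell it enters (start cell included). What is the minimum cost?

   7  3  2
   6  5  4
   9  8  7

23

One optimal route is (0,0) -> (0,1) -> (0,2) -> (1,2) -> (2,2).
Its cost is 7 + 3 + 2 + 4 + 7 = 23.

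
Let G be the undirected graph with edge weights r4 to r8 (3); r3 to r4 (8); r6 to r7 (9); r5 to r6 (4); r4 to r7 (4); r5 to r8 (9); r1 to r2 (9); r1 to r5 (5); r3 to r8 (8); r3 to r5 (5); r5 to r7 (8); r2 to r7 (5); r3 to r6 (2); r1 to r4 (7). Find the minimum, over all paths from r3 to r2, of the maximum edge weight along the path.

Checking several routes:
r3→r4→r1→r5→r7→r2: max(8, 7, 5, 8, 5) = 8
r3→r4→r7→r2: max(8, 4, 5) = 8
r3→r5→r1→r4→r7→r2: max(5, 5, 7, 4, 5) = 7
r3→r8→r4→r1→r5→r7→r2: max(8, 3, 7, 5, 8, 5) = 8
r3→r8→r4→r7→r2: max(8, 3, 4, 5) = 8
r3→r6→r5→r1→r4→r7→r2: max(2, 4, 5, 7, 4, 5) = 7
The minimum achievable maximum is 7.

7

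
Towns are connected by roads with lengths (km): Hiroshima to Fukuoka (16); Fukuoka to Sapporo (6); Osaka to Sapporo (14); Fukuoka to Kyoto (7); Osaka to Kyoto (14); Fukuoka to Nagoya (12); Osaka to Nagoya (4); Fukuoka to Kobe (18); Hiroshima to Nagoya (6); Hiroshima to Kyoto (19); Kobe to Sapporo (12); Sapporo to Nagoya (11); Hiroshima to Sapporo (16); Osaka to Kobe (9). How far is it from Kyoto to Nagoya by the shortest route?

18

A few of the Kyoto→Nagoya routes:
Kyoto -> Osaka -> Nagoya: 14 + 4 = 18
Kyoto -> Fukuoka -> Nagoya: 7 + 12 = 19
Kyoto -> Hiroshima -> Nagoya: 19 + 6 = 25
Kyoto -> Fukuoka -> Sapporo -> Nagoya: 7 + 6 + 11 = 24
Shortest: 18 km.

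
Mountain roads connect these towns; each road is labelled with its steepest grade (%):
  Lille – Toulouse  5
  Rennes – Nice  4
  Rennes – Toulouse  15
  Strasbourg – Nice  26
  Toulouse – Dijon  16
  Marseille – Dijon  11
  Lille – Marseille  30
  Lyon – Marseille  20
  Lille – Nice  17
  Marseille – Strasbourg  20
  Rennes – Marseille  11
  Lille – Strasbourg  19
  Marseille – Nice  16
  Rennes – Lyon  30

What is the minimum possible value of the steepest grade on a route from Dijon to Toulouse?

A few of the Dijon→Toulouse routes:
Dijon → Toulouse: max(16) = 16
Dijon → Marseille → Rennes → Toulouse: max(11, 11, 15) = 15
Dijon → Marseille → Nice → Lille → Toulouse: max(11, 16, 17, 5) = 17
Dijon → Marseille → Nice → Rennes → Toulouse: max(11, 16, 4, 15) = 16
Best route has worst link 15%.

15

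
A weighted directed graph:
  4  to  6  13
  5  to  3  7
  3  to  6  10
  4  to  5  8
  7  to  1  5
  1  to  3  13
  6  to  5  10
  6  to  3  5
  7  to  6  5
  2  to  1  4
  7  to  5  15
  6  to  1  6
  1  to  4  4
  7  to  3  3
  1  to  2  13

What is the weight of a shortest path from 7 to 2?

18

Checking several routes:
7→6→1→2: 5 + 6 + 13 = 24
7→1→2: 5 + 13 = 18
7→3→6→1→2: 3 + 10 + 6 + 13 = 32
Shortest: 18.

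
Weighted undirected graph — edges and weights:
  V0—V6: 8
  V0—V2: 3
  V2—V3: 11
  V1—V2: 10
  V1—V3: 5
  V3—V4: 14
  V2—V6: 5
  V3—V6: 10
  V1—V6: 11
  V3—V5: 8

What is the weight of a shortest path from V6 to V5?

Comparing a few candidate routes:
V6→V0→V2→V3→V5: 8 + 3 + 11 + 8 = 30
V6→V3→V5: 10 + 8 = 18
V6→V2→V3→V5: 5 + 11 + 8 = 24
V6→V1→V3→V5: 11 + 5 + 8 = 24
V6→V2→V1→V3→V5: 5 + 10 + 5 + 8 = 28
Best route has total 18.

18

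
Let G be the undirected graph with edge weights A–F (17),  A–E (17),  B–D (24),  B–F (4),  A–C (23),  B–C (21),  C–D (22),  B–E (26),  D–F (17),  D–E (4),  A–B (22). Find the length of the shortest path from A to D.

21

A few of the A→D routes:
A → F → D: 17 + 17 = 34
A → E → D: 17 + 4 = 21
A → B → F → D: 22 + 4 + 17 = 43
The minimum is 21.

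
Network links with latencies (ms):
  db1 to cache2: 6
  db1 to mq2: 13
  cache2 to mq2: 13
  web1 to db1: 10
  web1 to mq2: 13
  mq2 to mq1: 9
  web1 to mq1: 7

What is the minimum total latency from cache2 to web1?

Comparing a few candidate routes:
cache2 -> db1 -> web1: 6 + 10 = 16
cache2 -> mq2 -> web1: 13 + 13 = 26
cache2 -> mq2 -> mq1 -> web1: 13 + 9 + 7 = 29
cache2 -> db1 -> mq2 -> web1: 6 + 13 + 13 = 32
Best route has total 16 ms.

16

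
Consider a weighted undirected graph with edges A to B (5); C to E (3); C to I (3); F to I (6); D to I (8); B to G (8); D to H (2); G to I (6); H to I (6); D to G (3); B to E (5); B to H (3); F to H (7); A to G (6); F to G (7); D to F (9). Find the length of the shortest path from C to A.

Checking several routes:
C→I→H→B→A: 3 + 6 + 3 + 5 = 17
C→I→G→A: 3 + 6 + 6 = 15
C→E→B→A: 3 + 5 + 5 = 13
Best route has total 13.

13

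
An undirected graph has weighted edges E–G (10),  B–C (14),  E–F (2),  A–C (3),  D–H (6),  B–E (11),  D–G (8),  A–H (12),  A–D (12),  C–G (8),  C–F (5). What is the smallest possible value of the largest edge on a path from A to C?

3

Comparing a few candidate routes:
A-D-G-E-F-C: max(12, 8, 10, 2, 5) = 12
A-D-G-E-B-C: max(12, 8, 10, 11, 14) = 14
A-D-G-C: max(12, 8, 8) = 12
A-H-D-G-E-F-C: max(12, 6, 8, 10, 2, 5) = 12
A-H-D-G-C: max(12, 6, 8, 8) = 12
A-C: max(3) = 3
Best route has worst link 3.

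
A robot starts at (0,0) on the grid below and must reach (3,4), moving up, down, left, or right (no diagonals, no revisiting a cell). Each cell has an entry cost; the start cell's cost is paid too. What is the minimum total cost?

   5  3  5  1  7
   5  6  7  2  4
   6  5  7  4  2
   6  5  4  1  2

Best path: r0c0→r0c1→r0c2→r0c3→r1c3→r2c3→r3c3→r3c4
Cost: 5 + 3 + 5 + 1 + 2 + 4 + 1 + 2 = 23

23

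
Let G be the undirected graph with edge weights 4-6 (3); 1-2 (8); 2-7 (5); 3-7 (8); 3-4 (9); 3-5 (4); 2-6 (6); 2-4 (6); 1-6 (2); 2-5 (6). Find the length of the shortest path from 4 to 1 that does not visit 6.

Candidate routes:
4-3-7-2-1: 9 + 8 + 5 + 8 = 30
4-3-5-2-1: 9 + 4 + 6 + 8 = 27
4-2-1: 6 + 8 = 14
The minimum is 14.

14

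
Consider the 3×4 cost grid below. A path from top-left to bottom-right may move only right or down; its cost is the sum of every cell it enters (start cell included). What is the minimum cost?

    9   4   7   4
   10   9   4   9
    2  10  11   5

38

Best path: (0,0) → (0,1) → (0,2) → (0,3) → (1,3) → (2,3)
Cost: 9 + 4 + 7 + 4 + 9 + 5 = 38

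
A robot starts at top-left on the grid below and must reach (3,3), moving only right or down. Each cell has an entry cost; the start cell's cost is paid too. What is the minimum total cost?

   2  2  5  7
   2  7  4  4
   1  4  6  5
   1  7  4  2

19

Best path: r0c0 r1c0 r2c0 r3c0 r3c1 r3c2 r3c3
Cost: 2 + 2 + 1 + 1 + 7 + 4 + 2 = 19
For comparison, the top-then-right route costs 27.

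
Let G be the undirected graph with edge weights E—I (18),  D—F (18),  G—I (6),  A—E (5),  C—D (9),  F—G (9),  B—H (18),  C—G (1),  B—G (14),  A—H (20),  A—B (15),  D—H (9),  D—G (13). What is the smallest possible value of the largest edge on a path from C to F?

Comparing a few candidate routes:
C → D → G → F: max(9, 13, 9) = 13
C → G → B → H → D → F: max(1, 14, 18, 9, 18) = 18
C → G → F: max(1, 9) = 9
C → G → I → E → A → B → H → D → F: max(1, 6, 18, 5, 15, 18, 9, 18) = 18
Best route has worst link 9.

9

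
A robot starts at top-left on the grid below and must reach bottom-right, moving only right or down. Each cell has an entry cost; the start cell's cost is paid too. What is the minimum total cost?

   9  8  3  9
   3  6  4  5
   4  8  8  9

Cheapest: r0c0 r1c0 r1c1 r1c2 r1c3 r2c3
  9 + 3 + 6 + 4 + 5 + 9 = 36

36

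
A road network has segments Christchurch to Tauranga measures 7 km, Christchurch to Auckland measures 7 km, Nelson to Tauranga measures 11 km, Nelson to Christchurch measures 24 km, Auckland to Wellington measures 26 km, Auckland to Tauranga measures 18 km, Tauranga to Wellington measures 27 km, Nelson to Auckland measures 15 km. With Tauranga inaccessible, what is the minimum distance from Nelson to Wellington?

41

Candidate routes:
Nelson→Auckland→Wellington: 15 + 26 = 41
Nelson→Christchurch→Auckland→Wellington: 24 + 7 + 26 = 57
Shortest: 41 km.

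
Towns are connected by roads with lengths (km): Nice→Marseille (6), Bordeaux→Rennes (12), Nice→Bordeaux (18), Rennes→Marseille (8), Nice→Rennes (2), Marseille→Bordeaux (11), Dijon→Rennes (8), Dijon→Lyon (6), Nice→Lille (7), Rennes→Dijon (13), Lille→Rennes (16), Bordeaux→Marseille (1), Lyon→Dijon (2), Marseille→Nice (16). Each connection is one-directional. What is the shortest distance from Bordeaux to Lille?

Routes from Bordeaux to Lille:
Bordeaux → Marseille → Nice → Lille: 1 + 16 + 7 = 24
Bordeaux → Rennes → Marseille → Nice → Lille: 12 + 8 + 16 + 7 = 43
The minimum is 24 km.

24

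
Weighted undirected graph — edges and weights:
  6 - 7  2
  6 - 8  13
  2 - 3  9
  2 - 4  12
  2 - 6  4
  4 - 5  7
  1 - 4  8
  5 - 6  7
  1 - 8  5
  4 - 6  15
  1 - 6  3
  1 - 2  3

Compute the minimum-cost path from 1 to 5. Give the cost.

Checking several routes:
1→2→4→5: 3 + 12 + 7 = 22
1→6→5: 3 + 7 = 10
1→4→5: 8 + 7 = 15
1→2→6→5: 3 + 4 + 7 = 14
1→8→6→5: 5 + 13 + 7 = 25
1→6→4→5: 3 + 15 + 7 = 25
Best route has total 10.

10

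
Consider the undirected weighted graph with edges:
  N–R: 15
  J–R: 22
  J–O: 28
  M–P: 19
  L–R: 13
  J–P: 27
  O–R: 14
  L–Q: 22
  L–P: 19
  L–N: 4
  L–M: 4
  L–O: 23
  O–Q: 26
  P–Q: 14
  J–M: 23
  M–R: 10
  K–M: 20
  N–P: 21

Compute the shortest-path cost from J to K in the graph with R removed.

43

A few of the J→K routes:
J→P→M→K: 27 + 19 + 20 = 66
J→P→L→M→K: 27 + 19 + 4 + 20 = 70
J→M→K: 23 + 20 = 43
The minimum is 43.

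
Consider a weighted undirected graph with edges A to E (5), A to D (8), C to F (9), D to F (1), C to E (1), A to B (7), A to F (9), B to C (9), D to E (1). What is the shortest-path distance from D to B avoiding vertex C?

Candidate routes:
D - A - B: 8 + 7 = 15
D - E - A - B: 1 + 5 + 7 = 13
D - F - A - B: 1 + 9 + 7 = 17
Shortest: 13.

13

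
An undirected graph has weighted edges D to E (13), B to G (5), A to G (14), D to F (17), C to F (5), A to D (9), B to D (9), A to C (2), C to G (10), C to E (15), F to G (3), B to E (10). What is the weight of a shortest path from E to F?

18

A few of the E→F routes:
E-B-G-F: 10 + 5 + 3 = 18
E-C-F: 15 + 5 = 20
E-D-F: 13 + 17 = 30
E-C-G-F: 15 + 10 + 3 = 28
E-D-A-C-F: 13 + 9 + 2 + 5 = 29
Best route has total 18.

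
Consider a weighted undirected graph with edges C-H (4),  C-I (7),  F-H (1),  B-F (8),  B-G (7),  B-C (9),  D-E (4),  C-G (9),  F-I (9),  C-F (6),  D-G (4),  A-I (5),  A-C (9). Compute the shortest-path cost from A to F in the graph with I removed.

14

A few of the A→F routes:
A→C→B→F: 9 + 9 + 8 = 26
A→C→H→F: 9 + 4 + 1 = 14
A→C→F: 9 + 6 = 15
The minimum is 14.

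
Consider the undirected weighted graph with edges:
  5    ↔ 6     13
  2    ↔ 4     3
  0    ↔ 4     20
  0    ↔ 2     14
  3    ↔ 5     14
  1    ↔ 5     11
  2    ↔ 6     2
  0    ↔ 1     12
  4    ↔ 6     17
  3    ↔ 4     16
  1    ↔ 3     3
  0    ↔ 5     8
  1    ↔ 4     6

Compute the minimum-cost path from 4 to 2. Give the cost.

Comparing a few candidate routes:
4-2: 3
4-1-5-6-2: 6 + 11 + 13 + 2 = 32
4-6-2: 17 + 2 = 19
The minimum is 3.

3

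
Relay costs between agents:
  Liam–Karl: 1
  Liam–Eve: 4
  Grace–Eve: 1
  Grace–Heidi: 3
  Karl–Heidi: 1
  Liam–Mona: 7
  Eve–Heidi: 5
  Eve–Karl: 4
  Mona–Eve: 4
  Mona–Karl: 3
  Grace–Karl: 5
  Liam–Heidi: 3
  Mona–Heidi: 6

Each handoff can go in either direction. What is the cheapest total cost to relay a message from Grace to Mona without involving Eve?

A few of the Grace→Mona routes:
Grace → Heidi → Karl → Mona: 3 + 1 + 3 = 7
Grace → Heidi → Liam → Karl → Mona: 3 + 3 + 1 + 3 = 10
Grace → Karl → Mona: 5 + 3 = 8
Grace → Heidi → Mona: 3 + 6 = 9
Grace → Karl → Heidi → Mona: 5 + 1 + 6 = 12
Grace → Heidi → Karl → Liam → Mona: 3 + 1 + 1 + 7 = 12
Best route has total 7.

7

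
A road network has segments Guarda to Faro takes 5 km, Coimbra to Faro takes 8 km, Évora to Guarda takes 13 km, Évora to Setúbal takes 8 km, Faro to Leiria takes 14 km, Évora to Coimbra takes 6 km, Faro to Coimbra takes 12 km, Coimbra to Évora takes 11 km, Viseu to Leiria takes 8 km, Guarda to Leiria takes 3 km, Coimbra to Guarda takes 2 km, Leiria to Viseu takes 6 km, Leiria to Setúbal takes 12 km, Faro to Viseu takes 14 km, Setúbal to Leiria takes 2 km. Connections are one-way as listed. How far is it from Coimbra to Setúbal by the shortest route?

Some routes from Coimbra to Setúbal:
Coimbra → Faro → Leiria → Setúbal: 8 + 14 + 12 = 34
Coimbra → Guarda → Faro → Leiria → Setúbal: 2 + 5 + 14 + 12 = 33
Coimbra → Évora → Setúbal: 11 + 8 = 19
Coimbra → Guarda → Leiria → Setúbal: 2 + 3 + 12 = 17
The minimum is 17 km.

17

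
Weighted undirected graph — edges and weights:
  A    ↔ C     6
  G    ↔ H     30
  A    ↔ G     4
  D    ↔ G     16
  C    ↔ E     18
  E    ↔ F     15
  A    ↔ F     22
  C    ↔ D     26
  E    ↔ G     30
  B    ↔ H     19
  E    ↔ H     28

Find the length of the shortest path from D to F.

42

Comparing a few candidate routes:
D → C → E → F: 26 + 18 + 15 = 59
D → G → A → C → E → F: 16 + 4 + 6 + 18 + 15 = 59
D → G → A → F: 16 + 4 + 22 = 42
D → G → E → F: 16 + 30 + 15 = 61
D → C → A → F: 26 + 6 + 22 = 54
The minimum is 42.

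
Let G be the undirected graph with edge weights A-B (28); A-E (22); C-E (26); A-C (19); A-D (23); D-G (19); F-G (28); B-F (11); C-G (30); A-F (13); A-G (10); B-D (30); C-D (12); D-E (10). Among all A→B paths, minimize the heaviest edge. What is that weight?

Comparing a few candidate routes:
A - E - C - D - G - F - B: max(22, 26, 12, 19, 28, 11) = 28
A - F - B: max(13, 11) = 13
A - E - D - G - F - B: max(22, 10, 19, 28, 11) = 28
The minimum achievable maximum is 13.

13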